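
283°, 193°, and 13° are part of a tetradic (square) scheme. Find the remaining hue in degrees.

A square tetradic scheme places four hues every 90°.
The full set through 13° is {13°, 103°, 193°, 283°}.
Given {13°, 193°, 283°}, the missing hue is 103°.

103°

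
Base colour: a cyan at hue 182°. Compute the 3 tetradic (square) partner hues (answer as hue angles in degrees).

182 + 90 = 272°
182 + 180 = 362 → 362 − 360 = 2°
182 + 270 = 452 → 452 − 360 = 92°

272°, 2°, and 92°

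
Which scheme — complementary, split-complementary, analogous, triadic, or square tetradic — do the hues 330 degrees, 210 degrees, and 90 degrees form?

Sort the hues: 90°, 210°, 330°.
Successive gaps around the wheel: 120°, 120°, 120°.
Three hues equally spaced 120° apart form a triad.

triadic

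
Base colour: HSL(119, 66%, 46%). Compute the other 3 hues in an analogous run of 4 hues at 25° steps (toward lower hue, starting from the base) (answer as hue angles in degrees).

119 − 25 = 94°
119 − 50 = 69°
119 − 75 = 44°

94°, 69° and 44°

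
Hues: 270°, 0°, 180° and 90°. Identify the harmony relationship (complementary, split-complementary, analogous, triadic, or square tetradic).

square tetradic

Sort the hues: 0°, 90°, 180°, 270°.
Successive gaps around the wheel: 90°, 90°, 90°, 90°.
Four hues every 90° form a square tetradic scheme.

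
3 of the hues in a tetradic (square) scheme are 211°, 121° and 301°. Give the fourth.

31°

A square tetradic scheme places four hues every 90°.
The full set through 121° is {31°, 121°, 211°, 301°}.
Given {121°, 211°, 301°}, the missing hue is 31°.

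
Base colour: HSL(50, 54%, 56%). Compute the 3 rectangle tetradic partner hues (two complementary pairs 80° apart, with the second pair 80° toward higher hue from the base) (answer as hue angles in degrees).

A rectangular tetradic uses two complementary pairs 80° apart: offsets 0°, 80°, 180°, 260°.
50 + 80 = 130°
50 + 180 = 230°
50 + 260 = 310°

130°, 230° and 310°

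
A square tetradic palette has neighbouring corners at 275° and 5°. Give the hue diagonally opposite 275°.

95°

A square tetradic scheme places four hues 90° apart; opposite corners are 180° apart.
275 + 180 = 455 → 455 − 360 = 95°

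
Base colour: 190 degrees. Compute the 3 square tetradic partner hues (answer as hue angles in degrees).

A square tetradic scheme places four hues every 90°.
190 + 90 = 280°
190 + 180 = 370 → 370 − 360 = 10°
190 + 270 = 460 → 460 − 360 = 100°

280°, 10°, and 100°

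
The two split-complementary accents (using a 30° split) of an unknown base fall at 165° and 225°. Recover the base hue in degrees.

The accents sit 30° either side of the complement, so the complement is their short-arc midpoint on the wheel.
Short-arc midpoint of 165° and 225°: 195°.
Base is 180° from the complement: 195 − 180 = 15°

15°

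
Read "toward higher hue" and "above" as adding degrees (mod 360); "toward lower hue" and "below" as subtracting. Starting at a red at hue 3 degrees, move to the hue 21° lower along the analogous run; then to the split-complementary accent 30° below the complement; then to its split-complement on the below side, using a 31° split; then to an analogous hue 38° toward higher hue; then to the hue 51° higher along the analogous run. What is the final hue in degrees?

3 − 21 = -18 → -18 + 360 = 342°   (analog 21° ↓)
342 + 150 = 492 → 492 − 360 = 132°   (split-comp 30° ↓)
132 + 149 = 281°   (split-comp 31° ↓)
281 + 38 = 319°   (analog 38° ↑)
319 + 51 = 370 → 370 − 360 = 10°   (analog 51° ↑)

10°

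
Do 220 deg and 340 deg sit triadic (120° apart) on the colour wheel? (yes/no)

Angular distance: |220 − 340| = 120 = 120°.
Triadic (120° apart) requires 120°.

yes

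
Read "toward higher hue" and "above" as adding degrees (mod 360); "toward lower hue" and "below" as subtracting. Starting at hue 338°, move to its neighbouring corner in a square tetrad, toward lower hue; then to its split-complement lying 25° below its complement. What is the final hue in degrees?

−90° (square ↓): 338 − 90 = 248°
+155° (split-comp 25° ↓): 248 + 155 = 403 → 403 − 360 = 43°

43°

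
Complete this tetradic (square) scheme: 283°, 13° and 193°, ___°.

A square tetradic scheme places four hues every 90°.
The full set through 13° is {13°, 103°, 193°, 283°}.
Given {13°, 193°, 283°}, the missing hue is 103°.

103°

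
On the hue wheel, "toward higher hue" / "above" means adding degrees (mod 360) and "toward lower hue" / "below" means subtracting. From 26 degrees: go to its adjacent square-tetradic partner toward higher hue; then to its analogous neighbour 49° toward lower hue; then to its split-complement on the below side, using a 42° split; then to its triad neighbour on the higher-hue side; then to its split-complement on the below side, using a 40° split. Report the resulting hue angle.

105°

square ↑ +90°: 26 + 90 = 116°
analog 49° ↓ −49°: 116 − 49 = 67°
split-comp 42° ↓ +138°: 67 + 138 = 205°
triadic ↑ +120°: 205 + 120 = 325°
split-comp 40° ↓ +140°: 325 + 140 = 465 → 465 − 360 = 105°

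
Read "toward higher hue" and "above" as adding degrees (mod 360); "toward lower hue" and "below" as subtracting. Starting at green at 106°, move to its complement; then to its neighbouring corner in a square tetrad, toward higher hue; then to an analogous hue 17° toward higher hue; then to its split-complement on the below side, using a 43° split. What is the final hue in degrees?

170°

+180° (complement): 106 + 180 = 286°
+90° (square ↑): 286 + 90 = 376 → 376 − 360 = 16°
+17° (analog 17° ↑): 16 + 17 = 33°
+137° (split-comp 43° ↓): 33 + 137 = 170°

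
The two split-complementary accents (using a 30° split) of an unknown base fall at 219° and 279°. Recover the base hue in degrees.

69°

The accents sit 30° either side of the complement, so the complement is their short-arc midpoint on the wheel.
Short-arc midpoint of 219° and 279°: 249°.
Base is 180° from the complement: 249 − 180 = 69°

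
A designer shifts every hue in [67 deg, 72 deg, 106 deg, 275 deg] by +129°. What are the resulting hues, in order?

67 + 129 = 196°
72 + 129 = 201°
106 + 129 = 235°
275 + 129 = 404 → 404 − 360 = 44°

196°, 201°, 235°, 44°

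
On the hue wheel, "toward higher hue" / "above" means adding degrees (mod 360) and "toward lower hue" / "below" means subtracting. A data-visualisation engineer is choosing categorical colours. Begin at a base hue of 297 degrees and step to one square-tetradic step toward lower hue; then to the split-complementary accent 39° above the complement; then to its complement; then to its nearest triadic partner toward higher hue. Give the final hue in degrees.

−90° (square ↓): 297 − 90 = 207°
+219° (split-comp 39° ↑): 207 + 219 = 426 → 426 − 360 = 66°
+180° (complement): 66 + 180 = 246°
+120° (triadic ↑): 246 + 120 = 366 → 366 − 360 = 6°

6°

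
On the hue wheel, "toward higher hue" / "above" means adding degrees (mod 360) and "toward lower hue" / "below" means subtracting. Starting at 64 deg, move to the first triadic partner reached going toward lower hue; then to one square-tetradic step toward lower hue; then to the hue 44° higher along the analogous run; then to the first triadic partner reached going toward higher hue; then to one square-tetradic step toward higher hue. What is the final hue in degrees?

108°

−120° (triadic ↓): 64 − 120 = -56 → -56 + 360 = 304°
−90° (square ↓): 304 − 90 = 214°
+44° (analog 44° ↑): 214 + 44 = 258°
+120° (triadic ↑): 258 + 120 = 378 → 378 − 360 = 18°
+90° (square ↑): 18 + 90 = 108°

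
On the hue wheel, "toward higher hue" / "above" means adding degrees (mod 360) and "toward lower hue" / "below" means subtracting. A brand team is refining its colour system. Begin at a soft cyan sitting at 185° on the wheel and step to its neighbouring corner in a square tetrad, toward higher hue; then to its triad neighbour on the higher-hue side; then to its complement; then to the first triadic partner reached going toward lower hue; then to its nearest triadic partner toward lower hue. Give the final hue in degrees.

335°

square ↑ +90°: 185 + 90 = 275°
triadic ↑ +120°: 275 + 120 = 395 → 395 − 360 = 35°
complement +180°: 35 + 180 = 215°
triadic ↓ −120°: 215 − 120 = 95°
triadic ↓ −120°: 95 − 120 = -25 → -25 + 360 = 335°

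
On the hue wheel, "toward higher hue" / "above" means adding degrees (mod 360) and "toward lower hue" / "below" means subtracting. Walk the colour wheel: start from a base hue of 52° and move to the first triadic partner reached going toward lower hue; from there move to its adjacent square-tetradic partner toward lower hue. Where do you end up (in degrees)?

202°

triadic ↓ −120°: 52 − 120 = -68 → -68 + 360 = 292°
square ↓ −90°: 292 − 90 = 202°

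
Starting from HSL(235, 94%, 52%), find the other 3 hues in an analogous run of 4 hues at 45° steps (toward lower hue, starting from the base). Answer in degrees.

190°, 145°, 100°

Analogous hues sit every 45° along the wheel.
235 − 45 = 190°
235 − 90 = 145°
235 − 135 = 100°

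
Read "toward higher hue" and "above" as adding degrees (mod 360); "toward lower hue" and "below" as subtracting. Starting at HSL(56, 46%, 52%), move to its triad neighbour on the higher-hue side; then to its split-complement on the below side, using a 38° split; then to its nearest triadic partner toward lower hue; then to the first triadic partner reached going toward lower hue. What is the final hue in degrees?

78°

triadic ↑ +120°: 56 + 120 = 176°
split-comp 38° ↓ +142°: 176 + 142 = 318°
triadic ↓ −120°: 318 − 120 = 198°
triadic ↓ −120°: 198 − 120 = 78°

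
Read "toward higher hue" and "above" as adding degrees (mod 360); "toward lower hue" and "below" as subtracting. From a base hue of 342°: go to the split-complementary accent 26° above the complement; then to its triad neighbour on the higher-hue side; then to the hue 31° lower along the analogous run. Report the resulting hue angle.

277°

342 + 206 = 548 → 548 − 360 = 188°   (split-comp 26° ↑)
188 + 120 = 308°   (triadic ↑)
308 − 31 = 277°   (analog 31° ↓)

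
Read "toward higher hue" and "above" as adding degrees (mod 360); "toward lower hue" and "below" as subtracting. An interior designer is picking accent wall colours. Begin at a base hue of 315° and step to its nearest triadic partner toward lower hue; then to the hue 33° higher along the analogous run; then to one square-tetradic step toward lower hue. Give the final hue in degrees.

138°

triadic ↓ −120°: 315 − 120 = 195°
analog 33° ↑ +33°: 195 + 33 = 228°
square ↓ −90°: 228 − 90 = 138°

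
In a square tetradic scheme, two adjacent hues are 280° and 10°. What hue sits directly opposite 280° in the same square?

A square tetradic scheme places four hues 90° apart; opposite corners are 180° apart.
280 + 180 = 460 → 460 − 360 = 100°

100°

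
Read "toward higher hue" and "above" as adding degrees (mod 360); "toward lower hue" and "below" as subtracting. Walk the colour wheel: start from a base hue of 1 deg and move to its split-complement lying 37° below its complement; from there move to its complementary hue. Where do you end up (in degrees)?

324°

+143° (split-comp 37° ↓): 1 + 143 = 144°
+180° (complement): 144 + 180 = 324°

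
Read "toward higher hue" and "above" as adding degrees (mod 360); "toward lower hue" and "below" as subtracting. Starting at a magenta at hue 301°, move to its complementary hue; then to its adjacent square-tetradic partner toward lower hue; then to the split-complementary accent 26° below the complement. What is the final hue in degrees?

complement +180°: 301 + 180 = 481 → 481 − 360 = 121°
square ↓ −90°: 121 − 90 = 31°
split-comp 26° ↓ +154°: 31 + 154 = 185°

185°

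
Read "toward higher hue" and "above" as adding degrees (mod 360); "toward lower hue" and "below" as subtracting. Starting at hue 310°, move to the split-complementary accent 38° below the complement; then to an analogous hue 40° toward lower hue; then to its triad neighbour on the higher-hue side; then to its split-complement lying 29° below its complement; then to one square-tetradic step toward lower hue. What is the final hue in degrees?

233°

310 + 142 = 452 → 452 − 360 = 92°   (split-comp 38° ↓)
92 − 40 = 52°   (analog 40° ↓)
52 + 120 = 172°   (triadic ↑)
172 + 151 = 323°   (split-comp 29° ↓)
323 − 90 = 233°   (square ↓)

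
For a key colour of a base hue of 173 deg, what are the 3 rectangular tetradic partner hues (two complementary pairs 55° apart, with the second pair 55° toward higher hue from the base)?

228°, 353°, and 48°

A rectangular tetradic uses two complementary pairs 55° apart: offsets 0°, 55°, 180°, 235°.
173 + 55 = 228°
173 + 180 = 353°
173 + 235 = 408 → 408 − 360 = 48°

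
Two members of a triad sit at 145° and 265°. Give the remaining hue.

25°

A triad spaces three hues 120° apart.
The full set is {25°, 145°, 265°}.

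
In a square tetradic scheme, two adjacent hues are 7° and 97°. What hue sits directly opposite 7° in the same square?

187°

A square tetradic scheme places four hues 90° apart; opposite corners are 180° apart.
7 + 180 = 187°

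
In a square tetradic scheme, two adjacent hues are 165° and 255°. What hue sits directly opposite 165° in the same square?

A square tetradic scheme places four hues 90° apart; opposite corners are 180° apart.
165 + 180 = 345°

345°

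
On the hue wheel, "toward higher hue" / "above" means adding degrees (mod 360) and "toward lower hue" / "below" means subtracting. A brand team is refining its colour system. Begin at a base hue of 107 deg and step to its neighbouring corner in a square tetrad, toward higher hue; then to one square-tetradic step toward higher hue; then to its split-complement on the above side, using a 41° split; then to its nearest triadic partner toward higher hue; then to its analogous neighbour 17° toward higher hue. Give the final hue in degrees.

285°

107 + 90 = 197°   (square ↑)
197 + 90 = 287°   (square ↑)
287 + 221 = 508 → 508 − 360 = 148°   (split-comp 41° ↑)
148 + 120 = 268°   (triadic ↑)
268 + 17 = 285°   (analog 17° ↑)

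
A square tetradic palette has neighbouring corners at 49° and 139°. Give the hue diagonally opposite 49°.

A square tetradic scheme places four hues 90° apart; opposite corners are 180° apart.
49 + 180 = 229°

229°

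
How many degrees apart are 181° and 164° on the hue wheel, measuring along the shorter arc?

17°

|181 − 164| = 17.
17 ≤ 180, so the shorter arc is 17°.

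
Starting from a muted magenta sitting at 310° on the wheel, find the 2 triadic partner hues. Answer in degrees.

310 + 120 = 430 → 430 − 360 = 70°
310 + 240 = 550 → 550 − 360 = 190°

70° and 190°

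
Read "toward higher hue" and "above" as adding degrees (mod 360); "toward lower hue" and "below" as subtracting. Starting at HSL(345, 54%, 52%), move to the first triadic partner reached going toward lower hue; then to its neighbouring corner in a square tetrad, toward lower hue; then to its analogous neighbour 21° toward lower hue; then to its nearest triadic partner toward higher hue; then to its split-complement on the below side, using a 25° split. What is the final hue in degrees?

345 − 120 = 225°   (triadic ↓)
225 − 90 = 135°   (square ↓)
135 − 21 = 114°   (analog 21° ↓)
114 + 120 = 234°   (triadic ↑)
234 + 155 = 389 → 389 − 360 = 29°   (split-comp 25° ↓)

29°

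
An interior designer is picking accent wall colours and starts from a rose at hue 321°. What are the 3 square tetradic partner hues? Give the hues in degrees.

A square tetradic scheme places four hues every 90°.
321 + 90 = 411 → 411 − 360 = 51°
321 + 180 = 501 → 501 − 360 = 141°
321 + 270 = 591 → 591 − 360 = 231°

51°, 141° and 231°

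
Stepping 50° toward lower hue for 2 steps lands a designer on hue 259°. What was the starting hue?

2 steps of 50° (toward lower hue) give a net shift of −100°.
Start = end − shift: 259 + 100 = 359°

359°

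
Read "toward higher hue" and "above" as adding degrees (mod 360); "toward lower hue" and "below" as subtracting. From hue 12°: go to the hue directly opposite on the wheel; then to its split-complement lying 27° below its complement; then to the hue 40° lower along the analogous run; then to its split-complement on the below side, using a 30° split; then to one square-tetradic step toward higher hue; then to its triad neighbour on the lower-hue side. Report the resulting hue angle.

+180° (complement): 12 + 180 = 192°
+153° (split-comp 27° ↓): 192 + 153 = 345°
−40° (analog 40° ↓): 345 − 40 = 305°
+150° (split-comp 30° ↓): 305 + 150 = 455 → 455 − 360 = 95°
+90° (square ↑): 95 + 90 = 185°
−120° (triadic ↓): 185 − 120 = 65°

65°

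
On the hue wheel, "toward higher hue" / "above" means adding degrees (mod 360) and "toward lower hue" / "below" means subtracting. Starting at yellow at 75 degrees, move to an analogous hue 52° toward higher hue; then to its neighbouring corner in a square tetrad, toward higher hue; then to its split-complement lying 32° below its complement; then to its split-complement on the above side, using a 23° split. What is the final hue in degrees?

75 + 52 = 127°   (analog 52° ↑)
127 + 90 = 217°   (square ↑)
217 + 148 = 365 → 365 − 360 = 5°   (split-comp 32° ↓)
5 + 203 = 208°   (split-comp 23° ↑)

208°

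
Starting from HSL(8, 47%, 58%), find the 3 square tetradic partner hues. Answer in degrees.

98°, 188°, and 278°

A square tetradic scheme places four hues every 90°.
8 + 90 = 98°
8 + 180 = 188°
8 + 270 = 278°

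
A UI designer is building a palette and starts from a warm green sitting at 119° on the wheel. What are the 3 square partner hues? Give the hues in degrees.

A square tetradic scheme places four hues every 90°.
119 + 90 = 209°
119 + 180 = 299°
119 + 270 = 389 → 389 − 360 = 29°

209°, 299°, and 29°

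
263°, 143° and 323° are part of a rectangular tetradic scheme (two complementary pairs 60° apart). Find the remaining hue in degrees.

83°

A rectangular tetradic uses two complementary pairs 60° apart: offsets 0°, 60°, 180°, 240°.
Among {143°, 263°, 323°}, 143° and 323° are a 180° pair.
The remaining hue 263° needs its own complement: 263 + 180 = 443 → 443 − 360 = 83°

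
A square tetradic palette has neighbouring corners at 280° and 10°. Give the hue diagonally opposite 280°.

A square tetradic scheme places four hues 90° apart; opposite corners are 180° apart.
280 + 180 = 460 → 460 − 360 = 100°

100°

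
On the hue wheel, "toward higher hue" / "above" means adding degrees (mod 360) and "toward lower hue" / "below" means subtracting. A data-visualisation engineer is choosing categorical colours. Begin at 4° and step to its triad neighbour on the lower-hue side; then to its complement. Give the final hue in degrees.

4 − 120 = -116 → -116 + 360 = 244°   (triadic ↓)
244 + 180 = 424 → 424 − 360 = 64°   (complement)

64°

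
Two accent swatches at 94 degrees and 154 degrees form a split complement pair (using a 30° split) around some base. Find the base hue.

The accents sit 30° either side of the complement, so the complement is their short-arc midpoint on the wheel.
Short-arc midpoint of 94° and 154°: 124°.
Base is 180° from the complement: 124 − 180 = -56 → -56 + 360 = 304°

304°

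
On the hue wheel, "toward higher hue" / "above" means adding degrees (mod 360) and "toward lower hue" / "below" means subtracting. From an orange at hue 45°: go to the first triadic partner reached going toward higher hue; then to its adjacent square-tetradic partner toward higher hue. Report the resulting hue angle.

triadic ↑ +120°: 45 + 120 = 165°
square ↑ +90°: 165 + 90 = 255°

255°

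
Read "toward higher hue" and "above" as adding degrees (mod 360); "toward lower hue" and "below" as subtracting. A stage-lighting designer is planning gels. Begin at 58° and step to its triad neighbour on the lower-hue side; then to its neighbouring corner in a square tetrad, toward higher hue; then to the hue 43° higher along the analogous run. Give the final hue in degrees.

71°

triadic ↓ −120°: 58 − 120 = -62 → -62 + 360 = 298°
square ↑ +90°: 298 + 90 = 388 → 388 − 360 = 28°
analog 43° ↑ +43°: 28 + 43 = 71°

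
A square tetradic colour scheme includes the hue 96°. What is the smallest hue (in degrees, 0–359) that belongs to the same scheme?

6°

A square tetradic scheme places four hues every 90°.
The full set through 96° is {6°, 96°, 186°, 276°}.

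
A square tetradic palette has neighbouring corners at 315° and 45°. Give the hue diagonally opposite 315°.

135°

A square tetradic scheme places four hues 90° apart; opposite corners are 180° apart.
315 + 180 = 495 → 495 − 360 = 135°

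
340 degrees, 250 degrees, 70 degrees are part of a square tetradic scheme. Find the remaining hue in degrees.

A square tetradic scheme places four hues every 90°.
The full set through 70° is {70°, 160°, 250°, 340°}.
Given {70°, 250°, 340°}, the missing hue is 160°.

160°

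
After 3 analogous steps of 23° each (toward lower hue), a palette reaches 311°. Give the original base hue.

20°

3 steps of 23° (toward lower hue) give a net shift of −69°.
Start = end − shift: 311 + 69 = 380 → 380 − 360 = 20°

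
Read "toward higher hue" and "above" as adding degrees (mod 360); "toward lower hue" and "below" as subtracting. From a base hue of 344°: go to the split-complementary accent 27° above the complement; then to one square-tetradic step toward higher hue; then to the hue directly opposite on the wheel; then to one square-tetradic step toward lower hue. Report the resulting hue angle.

11°

split-comp 27° ↑ +207°: 344 + 207 = 551 → 551 − 360 = 191°
square ↑ +90°: 191 + 90 = 281°
complement +180°: 281 + 180 = 461 → 461 − 360 = 101°
square ↓ −90°: 101 − 90 = 11°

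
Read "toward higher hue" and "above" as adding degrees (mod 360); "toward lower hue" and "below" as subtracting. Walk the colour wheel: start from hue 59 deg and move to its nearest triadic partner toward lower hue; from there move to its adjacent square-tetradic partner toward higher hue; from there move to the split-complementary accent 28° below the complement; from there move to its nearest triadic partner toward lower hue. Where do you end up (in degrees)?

61°

triadic ↓ −120°: 59 − 120 = -61 → -61 + 360 = 299°
square ↑ +90°: 299 + 90 = 389 → 389 − 360 = 29°
split-comp 28° ↓ +152°: 29 + 152 = 181°
triadic ↓ −120°: 181 − 120 = 61°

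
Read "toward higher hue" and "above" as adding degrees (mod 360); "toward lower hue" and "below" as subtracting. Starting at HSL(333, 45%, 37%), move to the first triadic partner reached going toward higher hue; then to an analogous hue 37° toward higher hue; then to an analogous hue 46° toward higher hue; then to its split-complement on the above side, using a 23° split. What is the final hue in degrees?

+120° (triadic ↑): 333 + 120 = 453 → 453 − 360 = 93°
+37° (analog 37° ↑): 93 + 37 = 130°
+46° (analog 46° ↑): 130 + 46 = 176°
+203° (split-comp 23° ↑): 176 + 203 = 379 → 379 − 360 = 19°

19°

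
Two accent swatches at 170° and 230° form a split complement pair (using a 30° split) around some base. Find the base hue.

20°

The accents sit 30° either side of the complement, so the complement is their short-arc midpoint on the wheel.
Short-arc midpoint of 170° and 230°: 200°.
Base is 180° from the complement: 200 − 180 = 20°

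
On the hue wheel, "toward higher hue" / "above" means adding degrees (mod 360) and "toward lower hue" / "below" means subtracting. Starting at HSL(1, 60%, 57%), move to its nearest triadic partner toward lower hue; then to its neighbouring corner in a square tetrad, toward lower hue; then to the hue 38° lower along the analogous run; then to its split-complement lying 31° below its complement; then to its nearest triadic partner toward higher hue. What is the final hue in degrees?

22°

1 − 120 = -119 → -119 + 360 = 241°   (triadic ↓)
241 − 90 = 151°   (square ↓)
151 − 38 = 113°   (analog 38° ↓)
113 + 149 = 262°   (split-comp 31° ↓)
262 + 120 = 382 → 382 − 360 = 22°   (triadic ↑)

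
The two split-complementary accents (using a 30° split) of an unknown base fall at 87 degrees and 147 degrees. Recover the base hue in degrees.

The accents sit 30° either side of the complement, so the complement is their short-arc midpoint on the wheel.
Short-arc midpoint of 87° and 147°: 117°.
Base is 180° from the complement: 117 − 180 = -63 → -63 + 360 = 297°

297°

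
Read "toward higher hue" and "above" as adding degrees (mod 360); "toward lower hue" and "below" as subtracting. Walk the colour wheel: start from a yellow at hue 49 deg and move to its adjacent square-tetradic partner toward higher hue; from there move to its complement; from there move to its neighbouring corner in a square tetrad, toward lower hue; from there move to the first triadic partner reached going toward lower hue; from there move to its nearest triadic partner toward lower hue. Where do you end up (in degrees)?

+90° (square ↑): 49 + 90 = 139°
+180° (complement): 139 + 180 = 319°
−90° (square ↓): 319 − 90 = 229°
−120° (triadic ↓): 229 − 120 = 109°
−120° (triadic ↓): 109 − 120 = -11 → -11 + 360 = 349°

349°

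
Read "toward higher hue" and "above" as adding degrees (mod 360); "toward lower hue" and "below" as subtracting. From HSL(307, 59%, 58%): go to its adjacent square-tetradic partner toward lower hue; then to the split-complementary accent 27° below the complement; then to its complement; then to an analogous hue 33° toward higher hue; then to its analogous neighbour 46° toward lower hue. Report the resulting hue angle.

177°

square ↓ −90°: 307 − 90 = 217°
split-comp 27° ↓ +153°: 217 + 153 = 370 → 370 − 360 = 10°
complement +180°: 10 + 180 = 190°
analog 33° ↑ +33°: 190 + 33 = 223°
analog 46° ↓ −46°: 223 − 46 = 177°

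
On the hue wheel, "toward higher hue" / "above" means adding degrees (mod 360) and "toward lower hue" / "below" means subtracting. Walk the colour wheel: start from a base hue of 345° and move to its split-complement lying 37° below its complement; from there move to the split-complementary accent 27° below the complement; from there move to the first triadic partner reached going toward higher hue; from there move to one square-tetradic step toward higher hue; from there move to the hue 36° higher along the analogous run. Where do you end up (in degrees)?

345 + 143 = 488 → 488 − 360 = 128°   (split-comp 37° ↓)
128 + 153 = 281°   (split-comp 27° ↓)
281 + 120 = 401 → 401 − 360 = 41°   (triadic ↑)
41 + 90 = 131°   (square ↑)
131 + 36 = 167°   (analog 36° ↑)

167°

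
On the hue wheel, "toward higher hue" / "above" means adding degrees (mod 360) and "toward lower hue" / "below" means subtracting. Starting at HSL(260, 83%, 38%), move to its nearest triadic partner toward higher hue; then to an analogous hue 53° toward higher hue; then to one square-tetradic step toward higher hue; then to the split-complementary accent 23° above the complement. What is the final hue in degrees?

6°

+120° (triadic ↑): 260 + 120 = 380 → 380 − 360 = 20°
+53° (analog 53° ↑): 20 + 53 = 73°
+90° (square ↑): 73 + 90 = 163°
+203° (split-comp 23° ↑): 163 + 203 = 366 → 366 − 360 = 6°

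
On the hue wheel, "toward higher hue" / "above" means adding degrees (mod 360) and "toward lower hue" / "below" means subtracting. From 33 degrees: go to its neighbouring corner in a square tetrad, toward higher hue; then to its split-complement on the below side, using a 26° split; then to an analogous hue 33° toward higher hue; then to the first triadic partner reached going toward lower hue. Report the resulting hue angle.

+90° (square ↑): 33 + 90 = 123°
+154° (split-comp 26° ↓): 123 + 154 = 277°
+33° (analog 33° ↑): 277 + 33 = 310°
−120° (triadic ↓): 310 − 120 = 190°

190°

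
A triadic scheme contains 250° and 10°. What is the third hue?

130°

A triad spaces three hues 120° apart.
The full set is {10°, 130°, 250°}.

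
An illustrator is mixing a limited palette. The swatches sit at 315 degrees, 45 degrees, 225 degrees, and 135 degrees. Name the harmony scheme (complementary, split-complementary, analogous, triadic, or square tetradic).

square tetradic

Sort the hues: 45°, 135°, 225°, 315°.
Successive gaps around the wheel: 90°, 90°, 90°, 90°.
Four hues every 90° form a square tetradic scheme.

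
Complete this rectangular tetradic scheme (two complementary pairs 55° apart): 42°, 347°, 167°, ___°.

222°

A rectangular tetradic uses two complementary pairs 55° apart: offsets 0°, 55°, 180°, 235°.
Among {42°, 167°, 347°}, 167° and 347° are a 180° pair.
The remaining hue 42° needs its own complement: 42 + 180 = 222°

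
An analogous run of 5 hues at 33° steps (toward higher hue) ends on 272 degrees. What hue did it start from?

140°

4 steps of 33° (toward higher hue) give a net shift of +132°.
Start = end − shift: 272 − 132 = 140°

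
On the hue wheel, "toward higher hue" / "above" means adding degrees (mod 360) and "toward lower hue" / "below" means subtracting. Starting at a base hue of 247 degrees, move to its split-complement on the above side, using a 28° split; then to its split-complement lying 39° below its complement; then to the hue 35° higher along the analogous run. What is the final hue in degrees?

split-comp 28° ↑ +208°: 247 + 208 = 455 → 455 − 360 = 95°
split-comp 39° ↓ +141°: 95 + 141 = 236°
analog 35° ↑ +35°: 236 + 35 = 271°

271°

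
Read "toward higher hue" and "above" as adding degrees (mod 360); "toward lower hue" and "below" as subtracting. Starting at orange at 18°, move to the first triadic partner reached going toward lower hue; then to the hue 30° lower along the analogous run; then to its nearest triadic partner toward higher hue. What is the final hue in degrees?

triadic ↓ −120°: 18 − 120 = -102 → -102 + 360 = 258°
analog 30° ↓ −30°: 258 − 30 = 228°
triadic ↑ +120°: 228 + 120 = 348°

348°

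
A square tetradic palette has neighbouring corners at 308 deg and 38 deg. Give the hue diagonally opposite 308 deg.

128°

A square tetradic scheme places four hues 90° apart; opposite corners are 180° apart.
308 + 180 = 488 → 488 − 360 = 128°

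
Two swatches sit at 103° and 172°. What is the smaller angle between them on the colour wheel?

|103 − 172| = 69.
69 ≤ 180, so the shorter arc is 69°.

69°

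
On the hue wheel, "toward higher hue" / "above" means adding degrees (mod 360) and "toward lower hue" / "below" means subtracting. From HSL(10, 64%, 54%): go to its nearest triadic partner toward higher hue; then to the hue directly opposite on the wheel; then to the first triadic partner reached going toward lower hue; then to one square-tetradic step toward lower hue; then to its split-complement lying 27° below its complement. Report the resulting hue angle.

10 + 120 = 130°   (triadic ↑)
130 + 180 = 310°   (complement)
310 − 120 = 190°   (triadic ↓)
190 − 90 = 100°   (square ↓)
100 + 153 = 253°   (split-comp 27° ↓)

253°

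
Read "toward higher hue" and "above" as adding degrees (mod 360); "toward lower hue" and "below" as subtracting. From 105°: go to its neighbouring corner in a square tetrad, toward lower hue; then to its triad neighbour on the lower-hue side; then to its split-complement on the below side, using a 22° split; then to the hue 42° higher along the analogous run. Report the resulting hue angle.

square ↓ −90°: 105 − 90 = 15°
triadic ↓ −120°: 15 − 120 = -105 → -105 + 360 = 255°
split-comp 22° ↓ +158°: 255 + 158 = 413 → 413 − 360 = 53°
analog 42° ↑ +42°: 53 + 42 = 95°

95°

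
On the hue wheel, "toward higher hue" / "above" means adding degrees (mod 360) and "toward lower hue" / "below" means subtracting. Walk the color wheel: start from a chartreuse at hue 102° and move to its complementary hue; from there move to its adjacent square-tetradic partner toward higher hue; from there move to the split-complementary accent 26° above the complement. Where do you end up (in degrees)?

218°

complement +180°: 102 + 180 = 282°
square ↑ +90°: 282 + 90 = 372 → 372 − 360 = 12°
split-comp 26° ↑ +206°: 12 + 206 = 218°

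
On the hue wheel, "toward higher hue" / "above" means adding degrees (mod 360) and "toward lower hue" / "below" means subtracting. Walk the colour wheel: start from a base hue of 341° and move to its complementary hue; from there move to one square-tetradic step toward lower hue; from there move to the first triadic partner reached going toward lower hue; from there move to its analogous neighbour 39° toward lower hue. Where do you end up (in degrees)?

341 + 180 = 521 → 521 − 360 = 161°   (complement)
161 − 90 = 71°   (square ↓)
71 − 120 = -49 → -49 + 360 = 311°   (triadic ↓)
311 − 39 = 272°   (analog 39° ↓)

272°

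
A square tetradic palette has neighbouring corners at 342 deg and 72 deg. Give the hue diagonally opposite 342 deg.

A square tetradic scheme places four hues 90° apart; opposite corners are 180° apart.
342 + 180 = 522 → 522 − 360 = 162°

162°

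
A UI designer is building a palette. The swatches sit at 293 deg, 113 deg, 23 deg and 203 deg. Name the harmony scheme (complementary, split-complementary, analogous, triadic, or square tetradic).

square tetradic

Sort the hues: 23°, 113°, 203°, 293°.
Successive gaps around the wheel: 90°, 90°, 90°, 90°.
Four hues every 90° form a square tetradic scheme.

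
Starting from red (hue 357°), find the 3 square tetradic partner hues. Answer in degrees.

87°, 177° and 267°

A square tetradic scheme places four hues every 90°.
357 + 90 = 447 → 447 − 360 = 87°
357 + 180 = 537 → 537 − 360 = 177°
357 + 270 = 627 → 627 − 360 = 267°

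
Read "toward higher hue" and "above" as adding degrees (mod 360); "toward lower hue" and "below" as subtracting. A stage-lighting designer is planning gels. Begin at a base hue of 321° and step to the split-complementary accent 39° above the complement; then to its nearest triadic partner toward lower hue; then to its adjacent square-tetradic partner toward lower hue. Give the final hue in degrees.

321 + 219 = 540 → 540 − 360 = 180°   (split-comp 39° ↑)
180 − 120 = 60°   (triadic ↓)
60 − 90 = -30 → -30 + 360 = 330°   (square ↓)

330°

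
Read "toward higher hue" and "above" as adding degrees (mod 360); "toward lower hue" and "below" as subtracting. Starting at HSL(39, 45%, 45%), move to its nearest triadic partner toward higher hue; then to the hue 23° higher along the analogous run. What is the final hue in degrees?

triadic ↑ +120°: 39 + 120 = 159°
analog 23° ↑ +23°: 159 + 23 = 182°

182°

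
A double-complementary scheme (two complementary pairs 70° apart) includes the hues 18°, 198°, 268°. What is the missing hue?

88°

A rectangular tetradic uses two complementary pairs 70° apart: offsets 0°, 70°, 180°, 250°.
Among {18°, 198°, 268°}, 198° and 18° are a 180° pair.
The remaining hue 268° needs its own complement: 268 + 180 = 448 → 448 − 360 = 88°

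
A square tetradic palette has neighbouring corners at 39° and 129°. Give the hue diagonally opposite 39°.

A square tetradic scheme places four hues 90° apart; opposite corners are 180° apart.
39 + 180 = 219°

219°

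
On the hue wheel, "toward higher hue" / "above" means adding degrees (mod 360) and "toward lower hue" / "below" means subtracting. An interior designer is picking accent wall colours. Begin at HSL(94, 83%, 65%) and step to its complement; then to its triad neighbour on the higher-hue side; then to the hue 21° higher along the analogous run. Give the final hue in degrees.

+180° (complement): 94 + 180 = 274°
+120° (triadic ↑): 274 + 120 = 394 → 394 − 360 = 34°
+21° (analog 21° ↑): 34 + 21 = 55°

55°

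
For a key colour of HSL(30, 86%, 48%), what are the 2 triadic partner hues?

150° and 270°

A triad places three hues 120° apart.
30 + 120 = 150°
30 + 240 = 270°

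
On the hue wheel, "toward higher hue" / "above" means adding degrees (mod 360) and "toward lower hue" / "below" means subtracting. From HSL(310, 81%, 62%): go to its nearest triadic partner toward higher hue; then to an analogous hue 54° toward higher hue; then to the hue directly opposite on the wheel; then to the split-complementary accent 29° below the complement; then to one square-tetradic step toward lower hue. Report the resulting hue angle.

5°

310 + 120 = 430 → 430 − 360 = 70°   (triadic ↑)
70 + 54 = 124°   (analog 54° ↑)
124 + 180 = 304°   (complement)
304 + 151 = 455 → 455 − 360 = 95°   (split-comp 29° ↓)
95 − 90 = 5°   (square ↓)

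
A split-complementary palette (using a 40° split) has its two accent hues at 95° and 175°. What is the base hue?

315°

The accents sit 40° either side of the complement, so the complement is their short-arc midpoint on the wheel.
Short-arc midpoint of 95° and 175°: 135°.
Base is 180° from the complement: 135 − 180 = -45 → -45 + 360 = 315°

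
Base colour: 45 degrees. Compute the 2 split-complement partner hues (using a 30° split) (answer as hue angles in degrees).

Split-complementary hues sit 30° either side of the complement.
Complement of 45 degrees: 45 + 180 = 225°
225 − 30 = 195°
225 + 30 = 255°

195° and 255°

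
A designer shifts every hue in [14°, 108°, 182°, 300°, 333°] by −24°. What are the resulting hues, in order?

14 − 24 = -10 → -10 + 360 = 350°
108 − 24 = 84°
182 − 24 = 158°
300 − 24 = 276°
333 − 24 = 309°

350°, 84°, 158°, 276°, 309°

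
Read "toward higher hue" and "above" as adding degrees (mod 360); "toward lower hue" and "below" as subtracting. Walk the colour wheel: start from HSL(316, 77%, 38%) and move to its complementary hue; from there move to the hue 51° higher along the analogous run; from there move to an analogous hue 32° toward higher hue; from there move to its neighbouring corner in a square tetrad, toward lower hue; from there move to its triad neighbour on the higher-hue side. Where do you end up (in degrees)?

249°

316 + 180 = 496 → 496 − 360 = 136°   (complement)
136 + 51 = 187°   (analog 51° ↑)
187 + 32 = 219°   (analog 32° ↑)
219 − 90 = 129°   (square ↓)
129 + 120 = 249°   (triadic ↑)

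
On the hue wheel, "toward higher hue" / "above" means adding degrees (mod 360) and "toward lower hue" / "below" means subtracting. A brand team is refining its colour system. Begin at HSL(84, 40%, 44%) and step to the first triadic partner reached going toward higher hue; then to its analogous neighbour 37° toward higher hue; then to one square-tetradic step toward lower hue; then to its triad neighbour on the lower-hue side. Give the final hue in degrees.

triadic ↑ +120°: 84 + 120 = 204°
analog 37° ↑ +37°: 204 + 37 = 241°
square ↓ −90°: 241 − 90 = 151°
triadic ↓ −120°: 151 − 120 = 31°

31°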